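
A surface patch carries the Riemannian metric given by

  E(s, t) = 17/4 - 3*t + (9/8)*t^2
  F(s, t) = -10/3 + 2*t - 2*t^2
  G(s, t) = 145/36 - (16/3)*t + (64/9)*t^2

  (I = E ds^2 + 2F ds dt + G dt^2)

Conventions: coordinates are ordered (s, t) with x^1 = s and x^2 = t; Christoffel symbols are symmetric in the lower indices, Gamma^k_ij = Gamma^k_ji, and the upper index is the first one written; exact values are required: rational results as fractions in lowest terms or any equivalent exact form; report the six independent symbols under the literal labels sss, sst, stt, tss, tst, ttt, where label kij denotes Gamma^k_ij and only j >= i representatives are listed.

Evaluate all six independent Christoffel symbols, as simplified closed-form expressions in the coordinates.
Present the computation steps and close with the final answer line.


E = 17/4 - 3*t + (9/8)*t^2; F = -10/3 + 2*t - 2*t^2; G = 145/36 - (16/3)*t + (64/9)*t^2
Gamma^k_ij = (1/2) g^{kl} (d_i g_jl + d_j g_il - d_l g_ij), with g^inv = (1/(EG-F^2)) [[G, -F], [-F, E]]
first partials: E_s = 0, E_t = -3 + (9/4)*t, F_s = 0, F_t = 2 - 4*t, G_s = 0, G_t = -16/3 + (128/9)*t
D = EG - F^2 = 865/144 - (257/12)*t + (9625/288)*t^2 - (58/3)*t^3 + 4*t^4
expanded: Gamma^s_ss = (G E_s - 2F F_s + F E_t)/(2D), Gamma^s_st = (G E_t - F G_s)/(2D), Gamma^s_tt = (2G F_t - G G_s - F G_t)/(2D), Gamma^t_ss = (2E F_s - E E_t - F E_s)/(2D), Gamma^t_st = (E G_s - F E_t)/(2D), Gamma^t_tt = (E G_t - 2F F_t + F G_s)/(2D); substitute and cancel common factors

Answer: Gamma_sss = (-648*t^3 + 1512*t^2 - 1944*t + 1440)/(1152*t^4 - 5568*t^3 + 9625*t^2 - 6168*t + 1730), Gamma_sst = (2304*t^3 - 4800*t^2 + 3609*t - 1740)/(1152*t^4 - 5568*t^3 + 9625*t^2 - 6168*t + 1730), Gamma_stt = (-12288*t^3 + 13824*t^2 + 1952*t - 720)/(3456*t^4 - 16704*t^3 + 28875*t^2 - 18504*t + 5190), Gamma_tss = (-729*t^3 + 2916*t^2 - 5346*t + 3672)/(2304*t^4 - 11136*t^3 + 19250*t^2 - 12336*t + 3460), Gamma_tst = (648*t^3 - 1512*t^2 + 1944*t - 1440)/(1152*t^4 - 5568*t^3 + 9625*t^2 - 6168*t + 1730), Gamma_ttt = (-3552*t^2 + 6016*t - 1344)/(1152*t^4 - 5568*t^3 + 9625*t^2 - 6168*t + 1730)


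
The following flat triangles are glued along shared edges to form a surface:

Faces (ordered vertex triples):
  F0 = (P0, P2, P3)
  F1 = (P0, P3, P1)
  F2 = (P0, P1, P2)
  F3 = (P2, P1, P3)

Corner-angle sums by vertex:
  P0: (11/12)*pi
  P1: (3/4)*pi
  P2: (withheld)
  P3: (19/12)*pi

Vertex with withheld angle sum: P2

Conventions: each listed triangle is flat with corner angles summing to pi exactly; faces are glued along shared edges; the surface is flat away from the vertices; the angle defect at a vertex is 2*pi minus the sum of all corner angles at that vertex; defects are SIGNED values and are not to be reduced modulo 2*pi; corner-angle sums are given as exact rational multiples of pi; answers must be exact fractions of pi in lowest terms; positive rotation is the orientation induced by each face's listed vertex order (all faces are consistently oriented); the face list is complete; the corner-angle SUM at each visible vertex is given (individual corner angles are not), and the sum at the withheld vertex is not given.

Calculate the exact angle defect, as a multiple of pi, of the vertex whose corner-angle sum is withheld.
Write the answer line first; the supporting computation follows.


Answer: defect(P2) = (5/4)*pi

V = 4, E = 6, F = 4; chi = V - E + F = 2
Gauss-Bonnet: total defect = 2*pi*chi = 4*pi; visible defects sum to (11/4)*pi


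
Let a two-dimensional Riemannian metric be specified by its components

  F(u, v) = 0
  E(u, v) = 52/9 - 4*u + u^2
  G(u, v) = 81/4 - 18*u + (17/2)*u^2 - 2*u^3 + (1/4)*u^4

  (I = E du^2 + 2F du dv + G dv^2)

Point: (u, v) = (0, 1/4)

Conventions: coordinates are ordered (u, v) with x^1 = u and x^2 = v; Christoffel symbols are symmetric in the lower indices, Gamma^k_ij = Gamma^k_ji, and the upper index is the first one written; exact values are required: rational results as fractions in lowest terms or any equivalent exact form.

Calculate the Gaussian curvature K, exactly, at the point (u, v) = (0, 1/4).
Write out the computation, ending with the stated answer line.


E = 52/9, F = 0, G = 81/4, EG - F^2 = 117 at the point
E_u = -4, E_v = 0, F_u = 0, F_v = 0, G_u = -18, G_v = 0
E_vv = 0, F_uv = 0, G_uu = 17
K follows from Brioschi's formula, (det M1 - det M2)/(EG - F^2)^2.
M1 = [[-E_vv/2 + F_uv - G_uu/2, E_u/2, F_u - E_v/2], [F_v - G_u/2, E, F], [G_v/2, F, G]] = [[-17/2, -2, 0], [9, 52/9, 0], [0, 0, 81/4]]; det M1 = -630
M2 = [[0, E_v/2, G_u/2], [E_v/2, E, F], [G_u/2, F, G]] = [[0, 0, -9], [0, 52/9, 0], [-9, 0, 81/4]]; det M2 = -468
det M1 - det M2 = -162; K = -162 / (117)^2 = -2/169

Answer: K = -2/169


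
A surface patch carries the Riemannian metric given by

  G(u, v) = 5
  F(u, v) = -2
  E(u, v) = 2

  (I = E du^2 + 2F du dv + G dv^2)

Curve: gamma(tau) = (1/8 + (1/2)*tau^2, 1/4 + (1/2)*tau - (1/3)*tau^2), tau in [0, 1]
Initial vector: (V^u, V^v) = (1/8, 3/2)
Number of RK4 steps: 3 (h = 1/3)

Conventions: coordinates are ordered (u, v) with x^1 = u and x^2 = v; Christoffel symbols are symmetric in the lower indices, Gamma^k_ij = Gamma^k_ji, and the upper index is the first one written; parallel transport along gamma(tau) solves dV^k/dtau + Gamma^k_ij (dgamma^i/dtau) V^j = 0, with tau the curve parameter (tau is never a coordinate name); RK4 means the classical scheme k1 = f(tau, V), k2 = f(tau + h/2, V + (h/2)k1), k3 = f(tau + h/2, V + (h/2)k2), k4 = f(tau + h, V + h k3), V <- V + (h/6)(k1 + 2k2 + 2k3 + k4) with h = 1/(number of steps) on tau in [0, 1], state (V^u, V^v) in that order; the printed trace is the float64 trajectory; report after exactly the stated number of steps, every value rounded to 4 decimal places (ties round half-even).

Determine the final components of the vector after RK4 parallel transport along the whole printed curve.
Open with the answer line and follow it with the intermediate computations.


Answer: V^u = 0.1250, V^v = 1.5000

gamma'(tau) = (tau, 1/2 - (2/3)*tau); f(tau, V)^k = -Gamma^k_ij(gamma(tau)) gamma'^i(tau) V^j; h = 1/3; intermediate values shown to 6 dp
curve data and Christoffel symbols at the stage parameters:
  tau = 0.000000: gamma = (0.125000, 0.250000), gamma' = (0.000000, 0.500000); Gamma_uuu = 0.000000, Gamma_uuv = 0.000000, Gamma_uvv = 0.000000, Gamma_vuu = 0.000000, Gamma_vuv = 0.000000, Gamma_vvv = 0.000000
  tau = 0.166667: gamma = (0.138889, 0.324074), gamma' = (0.166667, 0.388889); Gamma_uuu = 0.000000, Gamma_uuv = 0.000000, Gamma_uvv = 0.000000, Gamma_vuu = 0.000000, Gamma_vuv = 0.000000, Gamma_vvv = 0.000000
  tau = 0.333333: gamma = (0.180556, 0.379630), gamma' = (0.333333, 0.277778); Gamma_uuu = 0.000000, Gamma_uuv = 0.000000, Gamma_uvv = 0.000000, Gamma_vuu = 0.000000, Gamma_vuv = 0.000000, Gamma_vvv = 0.000000
  tau = 0.500000: gamma = (0.250000, 0.416667), gamma' = (0.500000, 0.166667); Gamma_uuu = 0.000000, Gamma_uuv = 0.000000, Gamma_uvv = 0.000000, Gamma_vuu = 0.000000, Gamma_vuv = 0.000000, Gamma_vvv = 0.000000
  tau = 0.666667: gamma = (0.347222, 0.435185), gamma' = (0.666667, 0.055556); Gamma_uuu = 0.000000, Gamma_uuv = 0.000000, Gamma_uvv = 0.000000, Gamma_vuu = 0.000000, Gamma_vuv = 0.000000, Gamma_vvv = 0.000000
  tau = 0.833333: gamma = (0.472222, 0.435185), gamma' = (0.833333, -0.055556); Gamma_uuu = 0.000000, Gamma_uuv = 0.000000, Gamma_uvv = 0.000000, Gamma_vuu = 0.000000, Gamma_vuv = 0.000000, Gamma_vvv = 0.000000
  tau = 1.000000: gamma = (0.625000, 0.416667), gamma' = (1.000000, -0.166667); Gamma_uuu = 0.000000, Gamma_uuv = 0.000000, Gamma_uvv = 0.000000, Gamma_vuu = 0.000000, Gamma_vuv = 0.000000, Gamma_vvv = 0.000000
step 0: V^u = 0.1250, V^v = 1.5000
step 1: k1 = (0.000000, 0.000000), k2 = (0.000000, 0.000000), k3 = (0.000000, 0.000000), k4 = (0.000000, 0.000000); V <- V + (h/6)(k1 + 2k2 + 2k3 + k4): V^u = 0.1250, V^v = 1.5000
step 2: k1 = (0.000000, 0.000000), k2 = (0.000000, 0.000000), k3 = (0.000000, 0.000000), k4 = (0.000000, 0.000000); V <- V + (h/6)(k1 + 2k2 + 2k3 + k4): V^u = 0.1250, V^v = 1.5000
step 3: k1 = (0.000000, 0.000000), k2 = (0.000000, 0.000000), k3 = (0.000000, 0.000000), k4 = (0.000000, 0.000000); V <- V + (h/6)(k1 + 2k2 + 2k3 + k4): V^u = 0.1250, V^v = 1.5000


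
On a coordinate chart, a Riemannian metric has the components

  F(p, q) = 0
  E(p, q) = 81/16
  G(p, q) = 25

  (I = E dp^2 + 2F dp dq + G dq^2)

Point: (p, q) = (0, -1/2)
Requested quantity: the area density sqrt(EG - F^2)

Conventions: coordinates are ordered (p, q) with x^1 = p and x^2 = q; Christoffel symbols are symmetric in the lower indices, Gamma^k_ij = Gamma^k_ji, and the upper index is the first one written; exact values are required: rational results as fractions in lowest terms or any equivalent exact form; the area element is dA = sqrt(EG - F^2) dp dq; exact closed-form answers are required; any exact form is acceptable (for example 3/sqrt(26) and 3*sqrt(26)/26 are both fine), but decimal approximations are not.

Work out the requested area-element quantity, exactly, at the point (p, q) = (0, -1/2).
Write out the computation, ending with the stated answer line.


E = 81/16, F = 0, G = 25; EG - F^2 = 2025/16

Answer: sqrt(EG - F^2) = 45/4


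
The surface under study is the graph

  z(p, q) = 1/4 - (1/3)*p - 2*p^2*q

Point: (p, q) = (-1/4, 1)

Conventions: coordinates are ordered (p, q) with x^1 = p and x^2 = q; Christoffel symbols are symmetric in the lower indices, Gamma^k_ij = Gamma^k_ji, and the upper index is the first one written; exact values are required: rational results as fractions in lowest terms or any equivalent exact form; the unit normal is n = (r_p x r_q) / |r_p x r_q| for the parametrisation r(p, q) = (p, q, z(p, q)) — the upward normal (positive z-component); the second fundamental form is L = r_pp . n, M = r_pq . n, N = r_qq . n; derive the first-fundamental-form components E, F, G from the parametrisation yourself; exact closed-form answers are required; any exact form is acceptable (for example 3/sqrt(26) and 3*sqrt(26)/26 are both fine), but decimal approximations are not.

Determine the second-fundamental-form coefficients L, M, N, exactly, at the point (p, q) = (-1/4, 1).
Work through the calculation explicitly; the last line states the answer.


z_p = 2/3, z_q = -1/8, z_pp = -4, z_pq = 1, z_qq = 0
E = 13/9, F = -1/12, G = 65/64; answer radicand W^2 = 841/576
unnormalised second-form numerators: l = -4, m = 1, n = 0; L = l/sqrt(841/576), and similarly M = m/sqrt(W^2), N = n/sqrt(W^2)

Answer: L = -96/29, M = 24/29, N = 0


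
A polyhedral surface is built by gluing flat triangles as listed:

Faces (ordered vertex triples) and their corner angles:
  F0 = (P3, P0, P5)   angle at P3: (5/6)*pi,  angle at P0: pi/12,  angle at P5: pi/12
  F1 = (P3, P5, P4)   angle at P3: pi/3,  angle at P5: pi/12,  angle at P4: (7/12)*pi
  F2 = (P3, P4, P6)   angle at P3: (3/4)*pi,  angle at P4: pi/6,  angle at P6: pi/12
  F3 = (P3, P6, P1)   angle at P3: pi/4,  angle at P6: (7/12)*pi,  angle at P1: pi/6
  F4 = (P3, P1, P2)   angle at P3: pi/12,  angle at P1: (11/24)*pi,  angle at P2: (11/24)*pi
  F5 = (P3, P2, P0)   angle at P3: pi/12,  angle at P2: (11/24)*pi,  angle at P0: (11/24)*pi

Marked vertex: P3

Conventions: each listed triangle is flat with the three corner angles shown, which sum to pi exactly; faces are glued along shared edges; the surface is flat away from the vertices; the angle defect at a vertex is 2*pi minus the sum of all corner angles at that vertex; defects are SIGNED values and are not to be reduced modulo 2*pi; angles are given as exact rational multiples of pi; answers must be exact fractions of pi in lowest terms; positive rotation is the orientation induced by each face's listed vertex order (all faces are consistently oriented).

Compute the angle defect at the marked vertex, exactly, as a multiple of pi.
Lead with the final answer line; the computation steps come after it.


Answer: defect(P3) = -pi/3

Sum of corner angles at P3: (7/3)*pi
defect = 2*pi - (7/3)*pi


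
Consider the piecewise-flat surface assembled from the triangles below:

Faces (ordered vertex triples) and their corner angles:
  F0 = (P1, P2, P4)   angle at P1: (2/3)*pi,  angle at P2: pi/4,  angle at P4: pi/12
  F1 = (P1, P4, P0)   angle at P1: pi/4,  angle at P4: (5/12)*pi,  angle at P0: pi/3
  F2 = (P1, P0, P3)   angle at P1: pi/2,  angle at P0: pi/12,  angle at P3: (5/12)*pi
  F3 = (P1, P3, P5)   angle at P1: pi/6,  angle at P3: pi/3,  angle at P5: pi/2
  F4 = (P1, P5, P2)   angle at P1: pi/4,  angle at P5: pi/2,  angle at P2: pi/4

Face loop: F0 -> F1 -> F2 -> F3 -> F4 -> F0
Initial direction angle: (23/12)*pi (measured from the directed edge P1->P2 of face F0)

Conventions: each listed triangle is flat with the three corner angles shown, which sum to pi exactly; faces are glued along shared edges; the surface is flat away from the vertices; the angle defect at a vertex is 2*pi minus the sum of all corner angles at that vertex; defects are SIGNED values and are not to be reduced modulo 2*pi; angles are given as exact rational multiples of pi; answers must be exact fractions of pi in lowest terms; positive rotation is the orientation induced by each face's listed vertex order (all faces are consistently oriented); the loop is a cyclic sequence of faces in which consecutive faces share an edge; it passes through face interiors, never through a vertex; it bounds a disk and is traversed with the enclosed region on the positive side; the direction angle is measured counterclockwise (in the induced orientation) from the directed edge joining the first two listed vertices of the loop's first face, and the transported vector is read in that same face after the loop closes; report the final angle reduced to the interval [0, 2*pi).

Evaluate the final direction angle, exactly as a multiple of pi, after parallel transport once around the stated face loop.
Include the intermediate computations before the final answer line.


enclosed vertex P1: corner angles sum to (11/6)*pi, defect = 2*pi - (11/6)*pi = pi/6
transport around the loop rotates by the sum of enclosed defects; add to the initial angle mod 2*pi
final angle = (23/12)*pi + pi/6 = pi/12 (mod 2*pi)

Answer: final direction angle = pi/12


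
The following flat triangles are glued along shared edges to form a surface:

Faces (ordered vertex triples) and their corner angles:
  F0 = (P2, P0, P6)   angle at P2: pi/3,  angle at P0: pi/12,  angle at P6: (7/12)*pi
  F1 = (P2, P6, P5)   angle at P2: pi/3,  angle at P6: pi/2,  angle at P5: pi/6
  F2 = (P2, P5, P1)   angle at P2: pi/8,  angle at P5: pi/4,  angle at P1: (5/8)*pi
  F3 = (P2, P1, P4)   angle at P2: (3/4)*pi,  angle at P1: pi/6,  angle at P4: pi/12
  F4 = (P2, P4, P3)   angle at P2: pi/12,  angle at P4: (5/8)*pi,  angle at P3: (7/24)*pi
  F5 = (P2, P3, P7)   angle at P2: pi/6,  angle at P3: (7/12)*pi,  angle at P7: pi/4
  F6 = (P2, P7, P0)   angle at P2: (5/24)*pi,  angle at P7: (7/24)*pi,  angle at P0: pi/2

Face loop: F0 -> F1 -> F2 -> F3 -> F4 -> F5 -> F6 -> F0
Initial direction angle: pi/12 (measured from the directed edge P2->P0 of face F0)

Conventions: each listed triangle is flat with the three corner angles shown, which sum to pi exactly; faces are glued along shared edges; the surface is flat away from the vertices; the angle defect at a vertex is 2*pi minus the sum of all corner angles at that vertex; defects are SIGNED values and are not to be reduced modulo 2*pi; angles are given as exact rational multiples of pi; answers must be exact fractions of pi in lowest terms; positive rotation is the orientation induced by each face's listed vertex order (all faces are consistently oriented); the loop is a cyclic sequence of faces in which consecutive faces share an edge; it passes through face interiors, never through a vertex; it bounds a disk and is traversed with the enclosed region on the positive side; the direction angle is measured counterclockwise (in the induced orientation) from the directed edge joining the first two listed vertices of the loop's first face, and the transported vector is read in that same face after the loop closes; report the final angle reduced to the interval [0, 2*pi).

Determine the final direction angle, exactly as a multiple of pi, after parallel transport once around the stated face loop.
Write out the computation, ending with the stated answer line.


enclosed vertex P2: corner angles sum to 2*pi, defect = 2*pi - 2*pi = 0
by Gauss-Bonnet the loop rotates the vector by the enclosed defect sum (positive orientation, mod 2*pi)
final angle = pi/12 + 0 = pi/12 (mod 2*pi)

Answer: final direction angle = pi/12


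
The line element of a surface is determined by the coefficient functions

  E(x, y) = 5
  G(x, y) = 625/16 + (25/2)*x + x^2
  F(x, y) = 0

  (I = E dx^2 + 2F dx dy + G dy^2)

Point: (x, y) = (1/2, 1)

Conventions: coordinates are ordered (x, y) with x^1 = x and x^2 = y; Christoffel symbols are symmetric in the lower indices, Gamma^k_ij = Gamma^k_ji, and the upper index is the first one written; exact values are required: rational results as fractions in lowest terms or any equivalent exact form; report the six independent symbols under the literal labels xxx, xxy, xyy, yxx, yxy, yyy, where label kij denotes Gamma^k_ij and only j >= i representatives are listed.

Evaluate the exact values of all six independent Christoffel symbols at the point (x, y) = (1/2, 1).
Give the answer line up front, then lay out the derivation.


Answer: Gamma_xxx = 0, Gamma_xxy = 0, Gamma_xyy = -27/20, Gamma_yxx = 0, Gamma_yxy = 4/27, Gamma_yyy = 0

E = 5, F = 0, G = 729/16 at the point
E_x = 0, E_y = 0, F_x = 0, F_y = 0, G_x = 27/2, G_y = 0
EG - F^2 = 3645/16;  g^inv = (16/3645) * [[729/16, 0], [0, 5]]
first-kind symbols [ij,l] = (1/2)(d_i g_jl + d_j g_il - d_l g_ij): [xx,x] = E_x/2 = 0, [xx,y] = F_x - E_y/2 = 0, [xy,x] = E_y/2 = 0, [xy,y] = G_x/2 = 27/4, [yy,x] = F_y - G_x/2 = -27/4, [yy,y] = G_y/2 = 0
Gamma^x_ij = (G*[ij,x] - F*[ij,y])/(EG - F^2), Gamma^y_ij = (E*[ij,y] - F*[ij,x])/(EG - F^2)


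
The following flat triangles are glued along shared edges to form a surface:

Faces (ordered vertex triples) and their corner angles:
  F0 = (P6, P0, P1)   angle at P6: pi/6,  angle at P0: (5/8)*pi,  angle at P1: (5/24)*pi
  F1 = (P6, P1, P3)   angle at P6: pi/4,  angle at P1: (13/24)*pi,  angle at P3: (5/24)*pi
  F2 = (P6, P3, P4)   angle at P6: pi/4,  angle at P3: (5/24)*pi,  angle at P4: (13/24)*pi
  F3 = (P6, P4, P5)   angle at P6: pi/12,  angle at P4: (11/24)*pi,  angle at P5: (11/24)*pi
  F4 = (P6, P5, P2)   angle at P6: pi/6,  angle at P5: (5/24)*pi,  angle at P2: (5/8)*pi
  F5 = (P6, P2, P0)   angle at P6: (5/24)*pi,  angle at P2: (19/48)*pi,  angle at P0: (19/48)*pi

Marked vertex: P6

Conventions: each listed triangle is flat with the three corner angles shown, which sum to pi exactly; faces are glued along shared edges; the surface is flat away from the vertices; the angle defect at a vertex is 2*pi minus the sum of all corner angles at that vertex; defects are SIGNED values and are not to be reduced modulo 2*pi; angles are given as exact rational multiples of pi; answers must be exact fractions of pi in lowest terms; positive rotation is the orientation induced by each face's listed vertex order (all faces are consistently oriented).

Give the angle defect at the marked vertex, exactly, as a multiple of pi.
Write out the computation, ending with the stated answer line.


Sum of corner angles at P6: (9/8)*pi
defect = 2*pi - (9/8)*pi

Answer: defect(P6) = (7/8)*pi


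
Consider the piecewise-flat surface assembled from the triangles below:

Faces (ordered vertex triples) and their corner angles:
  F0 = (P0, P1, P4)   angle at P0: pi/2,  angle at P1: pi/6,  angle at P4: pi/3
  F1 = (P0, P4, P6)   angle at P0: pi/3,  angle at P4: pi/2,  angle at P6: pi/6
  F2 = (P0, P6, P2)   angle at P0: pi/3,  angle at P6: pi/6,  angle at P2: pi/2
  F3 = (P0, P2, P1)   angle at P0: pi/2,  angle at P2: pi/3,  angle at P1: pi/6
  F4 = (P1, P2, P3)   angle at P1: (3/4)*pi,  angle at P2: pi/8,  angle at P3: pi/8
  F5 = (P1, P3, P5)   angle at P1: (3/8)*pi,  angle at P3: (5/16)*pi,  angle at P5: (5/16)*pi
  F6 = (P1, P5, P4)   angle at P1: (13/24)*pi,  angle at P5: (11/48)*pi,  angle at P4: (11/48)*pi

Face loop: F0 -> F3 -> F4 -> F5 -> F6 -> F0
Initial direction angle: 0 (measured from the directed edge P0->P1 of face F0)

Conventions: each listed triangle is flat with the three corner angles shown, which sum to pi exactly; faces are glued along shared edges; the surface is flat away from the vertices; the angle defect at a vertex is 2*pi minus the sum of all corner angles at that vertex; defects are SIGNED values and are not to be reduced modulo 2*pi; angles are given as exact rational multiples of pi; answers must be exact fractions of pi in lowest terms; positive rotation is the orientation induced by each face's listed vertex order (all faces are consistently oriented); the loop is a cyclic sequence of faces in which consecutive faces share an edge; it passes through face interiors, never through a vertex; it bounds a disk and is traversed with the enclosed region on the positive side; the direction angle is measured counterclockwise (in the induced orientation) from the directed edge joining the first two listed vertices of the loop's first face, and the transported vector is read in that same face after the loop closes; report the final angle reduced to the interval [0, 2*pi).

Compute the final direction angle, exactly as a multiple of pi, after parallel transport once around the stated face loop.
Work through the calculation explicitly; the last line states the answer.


enclosed vertex P1: corner angles sum to 2*pi, defect = 2*pi - 2*pi = 0
adding the enclosed defects to the starting angle (mod 2*pi, induced orientation) gives the holonomy
final angle = 0 + 0 = 0 (mod 2*pi)

Answer: final direction angle = 0


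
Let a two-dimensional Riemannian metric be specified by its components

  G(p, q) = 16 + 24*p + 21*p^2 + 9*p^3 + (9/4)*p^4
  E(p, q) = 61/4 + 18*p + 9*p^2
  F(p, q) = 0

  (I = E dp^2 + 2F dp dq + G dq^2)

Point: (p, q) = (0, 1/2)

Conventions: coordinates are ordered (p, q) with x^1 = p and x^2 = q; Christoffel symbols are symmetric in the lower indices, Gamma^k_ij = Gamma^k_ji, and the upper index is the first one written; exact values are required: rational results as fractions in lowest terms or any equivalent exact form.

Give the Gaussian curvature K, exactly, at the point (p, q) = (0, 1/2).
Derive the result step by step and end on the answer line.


E = 61/4, F = 0, G = 16, EG - F^2 = 244 at the point
E_p = 18, E_q = 0, F_p = 0, F_q = 0, G_p = 24, G_q = 0
E_qq = 0, F_pq = 0, G_pp = 42
Brioschi: K = (det M1 - det M2) / (EG - F^2)^2 with the standard first/second-derivative matrices M1, M2.
M1 = [[-E_qq/2 + F_pq - G_pp/2, E_p/2, F_p - E_q/2], [F_q - G_p/2, E, F], [G_q/2, F, G]] = [[-21, 9, 0], [-12, 61/4, 0], [0, 0, 16]]; det M1 = -3396
M2 = [[0, E_q/2, G_p/2], [E_q/2, E, F], [G_p/2, F, G]] = [[0, 0, 12], [0, 61/4, 0], [12, 0, 16]]; det M2 = -2196
det M1 - det M2 = -1200; K = -1200 / (244)^2 = -75/3721

Answer: K = -75/3721


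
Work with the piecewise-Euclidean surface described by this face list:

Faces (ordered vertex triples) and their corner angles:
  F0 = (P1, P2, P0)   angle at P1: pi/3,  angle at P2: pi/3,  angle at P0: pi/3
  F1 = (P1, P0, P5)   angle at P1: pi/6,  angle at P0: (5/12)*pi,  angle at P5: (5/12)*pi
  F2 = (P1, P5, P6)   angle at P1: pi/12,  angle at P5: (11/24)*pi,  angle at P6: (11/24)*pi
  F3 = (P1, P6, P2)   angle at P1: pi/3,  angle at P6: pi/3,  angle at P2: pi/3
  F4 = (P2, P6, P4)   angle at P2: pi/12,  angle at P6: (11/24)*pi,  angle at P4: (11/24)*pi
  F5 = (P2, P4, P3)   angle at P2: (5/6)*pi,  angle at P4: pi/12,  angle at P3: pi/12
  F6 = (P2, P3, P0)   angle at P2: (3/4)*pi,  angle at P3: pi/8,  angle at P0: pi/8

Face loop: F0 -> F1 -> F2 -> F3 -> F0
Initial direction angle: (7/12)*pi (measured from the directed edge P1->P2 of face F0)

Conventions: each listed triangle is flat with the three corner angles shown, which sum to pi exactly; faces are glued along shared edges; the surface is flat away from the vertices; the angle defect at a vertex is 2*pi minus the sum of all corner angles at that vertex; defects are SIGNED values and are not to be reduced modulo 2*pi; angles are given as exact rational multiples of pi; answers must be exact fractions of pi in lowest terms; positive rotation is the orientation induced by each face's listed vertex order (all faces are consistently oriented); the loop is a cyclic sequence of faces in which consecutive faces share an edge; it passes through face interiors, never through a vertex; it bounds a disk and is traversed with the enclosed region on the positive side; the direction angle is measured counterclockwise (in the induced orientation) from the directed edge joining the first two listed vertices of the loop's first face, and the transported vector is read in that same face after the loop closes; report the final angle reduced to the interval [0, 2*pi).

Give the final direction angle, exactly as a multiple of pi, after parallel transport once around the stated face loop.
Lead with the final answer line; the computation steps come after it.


Answer: final direction angle = (5/3)*pi

enclosed vertex P1: corner angles sum to (11/12)*pi, defect = 2*pi - (11/12)*pi = (13/12)*pi
the final direction is the initial angle plus the enclosed defects, taken mod 2*pi in the induced orientation
final angle = (7/12)*pi + (13/12)*pi = (5/3)*pi (mod 2*pi)


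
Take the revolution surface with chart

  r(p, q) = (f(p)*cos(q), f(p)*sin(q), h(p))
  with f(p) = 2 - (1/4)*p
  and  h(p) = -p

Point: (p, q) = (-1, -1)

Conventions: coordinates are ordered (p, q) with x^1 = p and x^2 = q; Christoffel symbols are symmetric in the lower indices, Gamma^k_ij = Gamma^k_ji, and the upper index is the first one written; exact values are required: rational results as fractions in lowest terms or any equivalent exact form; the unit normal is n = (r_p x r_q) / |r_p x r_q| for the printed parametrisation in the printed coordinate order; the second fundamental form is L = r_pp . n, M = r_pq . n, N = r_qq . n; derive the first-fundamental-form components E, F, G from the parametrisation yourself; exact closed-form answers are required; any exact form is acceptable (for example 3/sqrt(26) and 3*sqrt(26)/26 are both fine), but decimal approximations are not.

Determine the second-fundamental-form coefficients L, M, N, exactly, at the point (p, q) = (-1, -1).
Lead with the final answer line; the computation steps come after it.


Answer: L = 0, M = 0, N = -9*sqrt(17)/17

f = 9/4, f' = -1/4, f'' = 0, h' = -1, h'' = 0
E = 17/16, F = 0, G = 81/16; answer radicand W^2 = 17/16
unnormalised second-form numerators: l = 0, m = 0, n = -9/4; L = l/sqrt(17/16), and similarly M = m/sqrt(W^2), N = n/sqrt(W^2)


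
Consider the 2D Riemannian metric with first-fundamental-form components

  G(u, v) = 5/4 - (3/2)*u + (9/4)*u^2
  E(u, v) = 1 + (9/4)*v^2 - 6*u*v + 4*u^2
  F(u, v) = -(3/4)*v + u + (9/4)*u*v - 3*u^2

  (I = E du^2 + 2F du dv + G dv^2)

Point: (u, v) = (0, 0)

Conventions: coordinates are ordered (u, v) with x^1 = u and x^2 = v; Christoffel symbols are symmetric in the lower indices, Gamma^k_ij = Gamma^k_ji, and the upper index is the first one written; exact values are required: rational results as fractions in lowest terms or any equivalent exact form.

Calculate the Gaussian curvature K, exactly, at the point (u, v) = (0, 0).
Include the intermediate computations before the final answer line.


E = 1, F = 0, G = 5/4, EG - F^2 = 5/4 at the point
E_u = 0, E_v = 0, F_u = 1, F_v = -3/4, G_u = -3/2, G_v = 0
E_vv = 9/2, F_uv = 9/4, G_uu = 9/2
Compute both Brioschi determinants and normalise by (EG - F^2)^2.
M1 = [[-E_vv/2 + F_uv - G_uu/2, E_u/2, F_u - E_v/2], [F_v - G_u/2, E, F], [G_v/2, F, G]] = [[-9/4, 0, 1], [0, 1, 0], [0, 0, 5/4]]; det M1 = -45/16
M2 = [[0, E_v/2, G_u/2], [E_v/2, E, F], [G_u/2, F, G]] = [[0, 0, -3/4], [0, 1, 0], [-3/4, 0, 5/4]]; det M2 = -9/16
det M1 - det M2 = -9/4; K = -9/4 / (5/4)^2 = -36/25

Answer: K = -36/25


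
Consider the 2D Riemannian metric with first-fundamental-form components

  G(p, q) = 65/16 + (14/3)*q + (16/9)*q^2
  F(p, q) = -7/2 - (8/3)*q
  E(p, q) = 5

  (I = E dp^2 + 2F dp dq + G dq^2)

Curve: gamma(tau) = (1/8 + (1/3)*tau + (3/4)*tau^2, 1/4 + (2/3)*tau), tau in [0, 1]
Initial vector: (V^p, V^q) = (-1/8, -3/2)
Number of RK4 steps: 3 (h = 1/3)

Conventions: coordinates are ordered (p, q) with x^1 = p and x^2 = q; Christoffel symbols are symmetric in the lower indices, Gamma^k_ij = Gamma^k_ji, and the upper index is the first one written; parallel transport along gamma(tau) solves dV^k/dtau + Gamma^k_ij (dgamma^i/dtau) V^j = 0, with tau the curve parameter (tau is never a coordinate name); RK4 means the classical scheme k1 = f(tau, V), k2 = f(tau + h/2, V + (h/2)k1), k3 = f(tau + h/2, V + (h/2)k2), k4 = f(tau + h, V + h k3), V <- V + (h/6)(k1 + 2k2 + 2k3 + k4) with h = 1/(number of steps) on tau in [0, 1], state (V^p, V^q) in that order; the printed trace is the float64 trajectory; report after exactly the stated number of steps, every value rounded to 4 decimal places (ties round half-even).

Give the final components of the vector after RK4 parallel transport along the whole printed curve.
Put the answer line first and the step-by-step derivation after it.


Answer: V^p = -0.3403, V^q = -1.2325

gamma'(tau) = (1/3 + (3/2)*tau, 2/3); f(tau, V)^k = -Gamma^k_ij(gamma(tau)) gamma'^i(tau) V^j; h = 1/3; intermediate values shown to 6 dp
curve data and Christoffel symbols at the stage parameters:
  tau = 0.000000: gamma = (0.125000, 0.250000), gamma' = (0.333333, 0.666667); Gamma_ppp = 0.000000, Gamma_ppq = 0.000000, Gamma_pqq = -0.285502, Gamma_qpp = 0.000000, Gamma_qpq = 0.000000, Gamma_qqq = 0.297398
  tau = 0.166667: gamma = (0.201389, 0.361111), gamma' = (0.583333, 0.666667); Gamma_ppp = 0.000000, Gamma_ppq = 0.000000, Gamma_pqq = -0.267214, Gamma_qpp = 0.000000, Gamma_qpq = 0.000000, Gamma_qqq = 0.298142
  tau = 0.333333: gamma = (0.319444, 0.472222), gamma' = (0.833333, 0.666667); Gamma_ppp = 0.000000, Gamma_ppq = 0.000000, Gamma_pqq = -0.250094, Gamma_qpp = 0.000000, Gamma_qpq = 0.000000, Gamma_qqq = 0.297566
  tau = 0.500000: gamma = (0.479167, 0.583333), gamma' = (1.083333, 0.666667); Gamma_ppp = 0.000000, Gamma_ppq = 0.000000, Gamma_pqq = -0.234130, Gamma_qpp = 0.000000, Gamma_qpq = 0.000000, Gamma_qqq = 0.295915
  tau = 0.666667: gamma = (0.680556, 0.694444), gamma' = (1.333333, 0.666667); Gamma_ppp = 0.000000, Gamma_ppq = 0.000000, Gamma_pqq = -0.219288, Gamma_qpp = 0.000000, Gamma_qpq = 0.000000, Gamma_qqq = 0.293399
  tau = 0.833333: gamma = (0.923611, 0.805556), gamma' = (1.583333, 0.666667); Gamma_ppp = 0.000000, Gamma_ppq = 0.000000, Gamma_pqq = -0.205517, Gamma_qpp = 0.000000, Gamma_qpq = 0.000000, Gamma_qqq = 0.290198
  tau = 1.000000: gamma = (1.208333, 0.916667), gamma' = (1.833333, 0.666667); Gamma_ppp = 0.000000, Gamma_ppq = 0.000000, Gamma_pqq = -0.192760, Gamma_qpp = 0.000000, Gamma_qpq = 0.000000, Gamma_qqq = 0.286463
step 0: V^p = -0.1250, V^q = -1.5000
step 1: k1 = (-0.285502, 0.297398), k2 = (-0.258384, 0.288290), k3 = (-0.258655, 0.288592), k4 = (-0.234056, 0.278483); V <- V + (h/6)(k1 + 2k2 + 2k3 + k4): V^p = -0.2113, V^q = -1.4039
step 2: k1 = (-0.234073, 0.278504), k2 = (-0.211887, 0.267801), k3 = (-0.212165, 0.268153), k4 = (-0.192173, 0.257120); V <- V + (h/6)(k1 + 2k2 + 2k3 + k4): V^p = -0.2821, V^q = -1.3146
step 3: k1 = (-0.192184, 0.257135), k2 = (-0.174244, 0.246039), k3 = (-0.174497, 0.246396), k4 = (-0.158381, 0.235371); V <- V + (h/6)(k1 + 2k2 + 2k3 + k4): V^p = -0.3403, V^q = -1.2325


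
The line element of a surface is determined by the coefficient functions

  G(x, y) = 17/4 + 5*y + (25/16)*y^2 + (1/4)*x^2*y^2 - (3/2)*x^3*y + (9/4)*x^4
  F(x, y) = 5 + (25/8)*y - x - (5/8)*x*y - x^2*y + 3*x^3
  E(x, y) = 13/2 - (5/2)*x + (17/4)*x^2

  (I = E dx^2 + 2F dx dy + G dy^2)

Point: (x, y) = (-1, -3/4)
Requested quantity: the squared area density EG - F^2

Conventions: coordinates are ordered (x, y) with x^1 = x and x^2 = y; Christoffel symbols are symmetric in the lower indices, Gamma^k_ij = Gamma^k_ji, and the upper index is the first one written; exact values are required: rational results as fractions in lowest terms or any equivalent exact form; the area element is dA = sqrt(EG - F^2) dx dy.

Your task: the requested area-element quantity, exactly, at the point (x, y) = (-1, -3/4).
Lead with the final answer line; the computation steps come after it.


Answer: EG - F^2 = 34981/1024

E = 53/4, F = 15/16, G = 677/256; EG - F^2 = 34981/1024


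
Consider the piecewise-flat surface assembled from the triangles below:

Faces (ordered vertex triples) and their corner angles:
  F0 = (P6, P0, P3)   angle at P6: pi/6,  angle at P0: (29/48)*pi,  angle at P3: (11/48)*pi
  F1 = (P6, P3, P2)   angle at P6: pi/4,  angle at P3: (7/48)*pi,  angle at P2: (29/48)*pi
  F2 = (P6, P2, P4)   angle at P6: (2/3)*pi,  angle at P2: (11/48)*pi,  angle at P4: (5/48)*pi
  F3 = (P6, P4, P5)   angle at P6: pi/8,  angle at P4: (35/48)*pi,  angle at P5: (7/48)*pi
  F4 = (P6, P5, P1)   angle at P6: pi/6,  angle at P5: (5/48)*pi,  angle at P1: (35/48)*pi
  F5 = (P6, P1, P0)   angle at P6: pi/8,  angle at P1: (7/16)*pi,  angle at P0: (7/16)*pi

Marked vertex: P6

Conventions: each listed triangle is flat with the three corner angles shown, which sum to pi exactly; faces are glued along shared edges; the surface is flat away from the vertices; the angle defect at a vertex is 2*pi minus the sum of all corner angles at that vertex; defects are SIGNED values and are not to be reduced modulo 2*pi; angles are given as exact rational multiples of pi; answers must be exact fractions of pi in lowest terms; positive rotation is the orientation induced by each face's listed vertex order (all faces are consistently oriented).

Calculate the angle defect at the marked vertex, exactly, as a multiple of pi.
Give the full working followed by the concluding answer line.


Sum of corner angles at P6: (3/2)*pi
defect = 2*pi - (3/2)*pi

Answer: defect(P6) = pi/2


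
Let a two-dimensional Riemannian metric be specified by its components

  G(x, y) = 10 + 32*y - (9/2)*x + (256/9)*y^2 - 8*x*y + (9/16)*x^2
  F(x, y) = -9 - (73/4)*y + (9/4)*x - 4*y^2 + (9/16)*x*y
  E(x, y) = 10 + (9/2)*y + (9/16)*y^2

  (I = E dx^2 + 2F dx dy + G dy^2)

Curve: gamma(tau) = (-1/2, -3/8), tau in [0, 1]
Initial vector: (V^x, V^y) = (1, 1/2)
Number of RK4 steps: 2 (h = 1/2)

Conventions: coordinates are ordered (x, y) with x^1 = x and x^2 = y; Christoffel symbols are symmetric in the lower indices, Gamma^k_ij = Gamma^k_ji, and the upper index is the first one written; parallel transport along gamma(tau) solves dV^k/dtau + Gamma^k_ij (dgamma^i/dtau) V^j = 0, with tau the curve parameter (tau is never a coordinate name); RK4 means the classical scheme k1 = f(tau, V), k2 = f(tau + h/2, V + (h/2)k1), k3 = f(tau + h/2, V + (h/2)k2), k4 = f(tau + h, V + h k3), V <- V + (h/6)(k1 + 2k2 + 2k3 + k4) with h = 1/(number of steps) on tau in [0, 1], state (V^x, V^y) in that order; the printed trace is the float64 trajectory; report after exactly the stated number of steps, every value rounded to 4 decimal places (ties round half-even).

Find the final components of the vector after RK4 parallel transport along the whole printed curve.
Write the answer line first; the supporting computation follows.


Answer: V^x = 1.0000, V^y = 0.5000

gamma'(tau) = (0, 0); f(tau, V)^k = -Gamma^k_ij(gamma(tau)) gamma'^i(tau) V^j; h = 1/2; intermediate values shown to 6 dp
curve data and Christoffel symbols at the stage parameters:
  tau = 0.000000: gamma = (-0.500000, -0.375000), gamma' = (0.000000, 0.000000); Gamma_xxx = 0.000000, Gamma_xxy = 0.198309, Gamma_xyy = -1.410200, Gamma_yxx = 0.000000, Gamma_yxy = -0.100294, Gamma_yyy = 0.713205
  tau = 0.250000: gamma = (-0.500000, -0.375000), gamma' = (0.000000, 0.000000); Gamma_xxx = 0.000000, Gamma_xxy = 0.198309, Gamma_xyy = -1.410200, Gamma_yxx = 0.000000, Gamma_yxy = -0.100294, Gamma_yyy = 0.713205
  tau = 0.500000: gamma = (-0.500000, -0.375000), gamma' = (0.000000, 0.000000); Gamma_xxx = 0.000000, Gamma_xxy = 0.198309, Gamma_xyy = -1.410200, Gamma_yxx = 0.000000, Gamma_yxy = -0.100294, Gamma_yyy = 0.713205
  tau = 0.750000: gamma = (-0.500000, -0.375000), gamma' = (0.000000, 0.000000); Gamma_xxx = 0.000000, Gamma_xxy = 0.198309, Gamma_xyy = -1.410200, Gamma_yxx = 0.000000, Gamma_yxy = -0.100294, Gamma_yyy = 0.713205
  tau = 1.000000: gamma = (-0.500000, -0.375000), gamma' = (0.000000, 0.000000); Gamma_xxx = 0.000000, Gamma_xxy = 0.198309, Gamma_xyy = -1.410200, Gamma_yxx = 0.000000, Gamma_yxy = -0.100294, Gamma_yyy = 0.713205
step 0: V^x = 1.0000, V^y = 0.5000
step 1: k1 = (0.000000, 0.000000), k2 = (0.000000, 0.000000), k3 = (0.000000, 0.000000), k4 = (0.000000, 0.000000); V <- V + (h/6)(k1 + 2k2 + 2k3 + k4): V^x = 1.0000, V^y = 0.5000
step 2: k1 = (0.000000, 0.000000), k2 = (0.000000, 0.000000), k3 = (0.000000, 0.000000), k4 = (0.000000, 0.000000); V <- V + (h/6)(k1 + 2k2 + 2k3 + k4): V^x = 1.0000, V^y = 0.5000


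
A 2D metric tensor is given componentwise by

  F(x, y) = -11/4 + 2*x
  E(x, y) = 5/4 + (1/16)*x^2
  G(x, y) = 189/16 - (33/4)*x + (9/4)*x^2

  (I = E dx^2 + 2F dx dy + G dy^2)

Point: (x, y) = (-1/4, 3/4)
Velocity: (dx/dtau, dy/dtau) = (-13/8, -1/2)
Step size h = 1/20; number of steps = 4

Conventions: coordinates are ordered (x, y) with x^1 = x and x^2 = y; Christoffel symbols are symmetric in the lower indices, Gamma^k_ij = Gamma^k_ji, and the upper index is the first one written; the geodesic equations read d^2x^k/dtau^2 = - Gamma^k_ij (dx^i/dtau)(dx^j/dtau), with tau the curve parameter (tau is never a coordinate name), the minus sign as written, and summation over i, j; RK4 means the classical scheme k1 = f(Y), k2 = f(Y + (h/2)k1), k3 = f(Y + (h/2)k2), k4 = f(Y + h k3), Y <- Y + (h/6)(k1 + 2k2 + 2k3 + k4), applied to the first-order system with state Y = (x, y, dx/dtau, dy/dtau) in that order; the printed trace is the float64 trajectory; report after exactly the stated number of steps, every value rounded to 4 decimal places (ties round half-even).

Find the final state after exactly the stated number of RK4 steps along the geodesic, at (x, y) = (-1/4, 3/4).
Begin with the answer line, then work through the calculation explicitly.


Answer: x = -0.6001, y = 0.6478, dx/dtau = -1.8834, dy/dtau = -0.5216

f(Y) = (dx/dtau, dy/dtau, -Gamma^x_ij Y'^i Y'^j, -Gamma^y_ij Y'^i Y'^j) with the Gammas evaluated at the stage position; h = 0.050000; intermediate values shown to 6 dp
step 0: x = -0.2500, y = 0.7500, dx/dtau = -1.6250, dy/dtau = -0.5000
step 1:
  k1: at (x, y) = (-0.250000, 0.750000), (dx/dtau, dy/dtau) = (-1.625000, -0.500000); Gamma_xxx = 0.895779, Gamma_xxy = -2.172683, Gamma_xyy = 9.369696, Gamma_yxx = 0.350415, Gamma_yxy = -0.838259, Gamma_yyy = 2.172683; k1 = (-1.625000, -0.500000, -1.177231, -0.106314)
  k2: at (x, y) = (-0.290625, 0.737500), (dx/dtau, dy/dtau) = (-1.654431, -0.502658); Gamma_xxx = 0.917166, Gamma_xxy = -2.281078, Gamma_xyy = 9.860556, Gamma_yxx = 0.351058, Gamma_yxy = -0.859554, Gamma_yyy = 2.281078; k2 = (-1.654431, -0.502658, -1.207882, -0.107612)
  k3: at (x, y) = (-0.291361, 0.737434), (dx/dtau, dy/dtau) = (-1.655197, -0.502690); Gamma_xxx = 0.917552, Gamma_xxy = -2.283070, Gamma_xyy = 9.869626, Gamma_yxx = 0.351070, Gamma_yxy = -0.859943, Gamma_yyy = 2.283070; k3 = (-1.655197, -0.502690, -1.208563, -0.107711)
  k4: at (x, y) = (-0.332760, 0.724865), (dx/dtau, dy/dtau) = (-1.685428, -0.505386); Gamma_xxx = 0.939205, Gamma_xxy = -2.396753, Gamma_xyy = 10.390368, Gamma_yxx = 0.351719, Gamma_yxy = -0.882012, Gamma_yyy = 2.396753; k4 = (-1.685428, -0.505386, -1.238755, -0.108704)
  Y <- Y + (h/6)(k1 + 2k2 + 2k3 + k4): x = -0.3327, y = 0.7249, dx/dtau = -1.6854, dy/dtau = -0.5054
step 2:
  k1: at (x, y) = (-0.332747, 0.724866), (dx/dtau, dy/dtau) = (-1.685407, -0.505381); Gamma_xxx = 0.939199, Gamma_xxy = -2.396718, Gamma_xyy = 10.390208, Gamma_yxx = 0.351719, Gamma_yxy = -0.882005, Gamma_yyy = 2.396718; k1 = (-1.685407, -0.505381, -1.238727, -0.108702)
  k2: at (x, y) = (-0.374883, 0.712231), (dx/dtau, dy/dtau) = (-1.716375, -0.508098); Gamma_xxx = 0.961038, Gamma_xxy = -2.515628, Gamma_xyy = 10.941191, Gamma_yxx = 0.352357, Gamma_yxy = -0.904812, Gamma_yyy = 2.515628; k2 = (-1.716375, -0.508098, -1.268089, -0.109319)
  k3: at (x, y) = (-0.375657, 0.712164), (dx/dtau, dy/dtau) = (-1.717110, -0.508114); Gamma_xxx = 0.961437, Gamma_xxy = -2.517842, Gamma_xyy = 10.951513, Gamma_yxx = 0.352369, Gamma_yxy = -0.905235, Gamma_yyy = 2.517842; k3 = (-1.717110, -0.508114, -1.268650, -0.109392)
  k4: at (x, y) = (-0.418603, 0.699460), (dx/dtau, dy/dtau) = (-1.748840, -0.510850); Gamma_xxx = 0.983418, Gamma_xxy = -2.642316, Gamma_xyy = 11.535245, Gamma_yxx = 0.352978, Gamma_yxy = -0.928810, Gamma_yyy = 2.642316; k4 = (-1.748840, -0.510850, -1.296791, -0.109534)
  Y <- Y + (h/6)(k1 + 2k2 + 2k3 + k4): x = -0.4186, y = 0.6995, dx/dtau = -1.7488, dy/dtau = -0.5108
step 3:
  k1: at (x, y) = (-0.418591, 0.699461), (dx/dtau, dy/dtau) = (-1.748816, -0.510844); Gamma_xxx = 0.983412, Gamma_xxy = -2.642281, Gamma_xyy = 11.535079, Gamma_yxx = 0.352978, Gamma_yxy = -0.928804, Gamma_yyy = 2.642281; k1 = (-1.748816, -0.510844, -1.296759, -0.109532)
  k2: at (x, y) = (-0.462311, 0.686689), (dx/dtau, dy/dtau) = (-1.781235, -0.513583); Gamma_xxx = 1.005431, Gamma_xxy = -2.772183, Gamma_xyy = 12.151682, Gamma_yxx = 0.353537, Gamma_yxy = -0.953094, Gamma_yyy = 2.772183; k2 = (-1.781235, -0.513583, -1.323193, -0.109108)
  k3: at (x, y) = (-0.463122, 0.686621), (dx/dtau, dy/dtau) = (-1.781895, -0.513572); Gamma_xxx = 1.005835, Gamma_xxy = -2.774621, Gamma_xyy = 12.163323, Gamma_yxx = 0.353546, Gamma_yxy = -0.953547, Gamma_yyy = 2.774621; k3 = (-1.781895, -0.513572, -1.323544, -0.109145)
  k4: at (x, y) = (-0.507686, 0.673782), (dx/dtau, dy/dtau) = (-1.814993, -0.516302); Gamma_xxx = 1.027807, Gamma_xxy = -2.910192, Gamma_xyy = 12.815047, Gamma_yxx = 0.354028, Gamma_yxy = -0.978554, Gamma_yyy = 2.910192; k4 = (-1.814993, -0.516302, -1.347685, -0.108025)
  Y <- Y + (h/6)(k1 + 2k2 + 2k3 + k4): x = -0.5077, y = 0.6738, dx/dtau = -1.8150, dy/dtau = -0.5163
step 4:
  k1: at (x, y) = (-0.507675, 0.673782), (dx/dtau, dy/dtau) = (-1.814965, -0.516295); Gamma_xxx = 1.027801, Gamma_xxy = -2.910159, Gamma_xyy = 12.814886, Gamma_yxx = 0.354028, Gamma_yxy = -0.978548, Gamma_yyy = 2.910159; k1 = (-1.814965, -0.516295, -1.347649, -0.108023)
  k2: at (x, y) = (-0.553049, 0.660874), (dx/dtau, dy/dtau) = (-1.848656, -0.518995); Gamma_xxx = 1.049590, Gamma_xxy = -3.051155, Gamma_xyy = 13.501449, Gamma_yxx = 0.354404, Gamma_yxy = -1.004194, Gamma_yyy = 3.051155; k2 = (-1.848656, -0.518995, -1.368879, -0.106098)
  k3: at (x, y) = (-0.553891, 0.660807), (dx/dtau, dy/dtau) = (-1.849187, -0.518947); Gamma_xxx = 1.049988, Gamma_xxy = -3.053798, Gamma_xyy = 13.514408, Gamma_yxx = 0.354410, Gamma_yxy = -1.004671, Gamma_yyy = 3.053798; k3 = (-1.849187, -0.518947, -1.368904, -0.106082)
  k4: at (x, y) = (-0.600134, 0.647834), (dx/dtau, dy/dtau) = (-1.883410, -0.521599); Gamma_xxx = 1.071456, Gamma_xxy = -3.200285, Gamma_xyy = 14.237440, Gamma_yxx = 0.354646, Gamma_yxy = -1.030916, Gamma_yyy = 3.200285; k4 = (-1.883410, -0.521599, -1.386400, -0.103187)
  Y <- Y + (h/6)(k1 + 2k2 + 2k3 + k4): x = -0.6001, y = 0.6478, dx/dtau = -1.8834, dy/dtau = -0.5216
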